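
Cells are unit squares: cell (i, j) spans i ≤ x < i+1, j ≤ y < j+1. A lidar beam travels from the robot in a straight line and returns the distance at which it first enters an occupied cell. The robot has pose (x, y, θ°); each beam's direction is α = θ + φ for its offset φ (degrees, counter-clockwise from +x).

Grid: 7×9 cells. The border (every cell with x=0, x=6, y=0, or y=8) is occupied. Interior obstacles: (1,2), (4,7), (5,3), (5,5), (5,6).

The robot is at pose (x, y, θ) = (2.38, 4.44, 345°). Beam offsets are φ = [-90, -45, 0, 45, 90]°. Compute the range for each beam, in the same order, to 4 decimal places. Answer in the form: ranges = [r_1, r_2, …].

beam 1: φ=-90°, α=255°
  d=(-0.2588,-0.9659)  start (2,4)  tX=1.4682 tY=0.4555  stride 1/|dx|=3.8637 1/|dy|=1.0353
    cross y-line → (2,3), t=0.4555
    cross x-line → (1,3), t=1.4682
    cross y-line → (1,2), t=1.4908 (wall)
  → r_1 = 1.4908
beam 2: φ=-45°, α=300°
  d=(0.5000,-0.8660)  start (2,4)  tX=1.2400 tY=0.5081  stride 1/|dx|=2.0000 1/|dy|=1.1547
    cross y-line → (2,3), t=0.5081
    cross x-line → (3,3), t=1.2400
    cross y-line → (3,2), t=1.6628
    cross y-line → (3,1), t=2.8175
    cross x-line → (4,1), t=3.2400
    cross y-line → (4,0), t=3.9722 (wall)
  → r_2 = 3.9722
beam 3: φ=0°, α=345°
  d=(0.9659,-0.2588)  start (2,4)  tX=0.6419 tY=1.7000  stride 1/|dx|=1.0353 1/|dy|=3.8637
    cross x-line → (3,4), t=0.6419
    cross x-line → (4,4), t=1.6771
    cross y-line → (4,3), t=1.7000
    cross x-line → (5,3), t=2.7124 (wall)
  → r_3 = 2.7124
beam 4: φ=45°, α=30°
  d=(0.8660,0.5000)  start (2,4)  tX=0.7159 tY=1.1200  stride 1/|dx|=1.1547 1/|dy|=2.0000
    cross x-line → (3,4), t=0.7159
    cross y-line → (3,5), t=1.1200
    cross x-line → (4,5), t=1.8706
    cross x-line → (5,5), t=3.0253 (wall)
  → r_4 = 3.0253
beam 5: φ=90°, α=75°
  d=(0.2588,0.9659)  start (2,4)  tX=2.3955 tY=0.5798  stride 1/|dx|=3.8637 1/|dy|=1.0353
    cross y-line → (2,5), t=0.5798
    cross y-line → (2,6), t=1.6150
    cross x-line → (3,6), t=2.3955
    cross y-line → (3,7), t=2.6503
    cross y-line → (3,8), t=3.6856 (wall)
  → r_5 = 3.6856

ranges = [1.4908, 3.9722, 2.7124, 3.0253, 3.6856]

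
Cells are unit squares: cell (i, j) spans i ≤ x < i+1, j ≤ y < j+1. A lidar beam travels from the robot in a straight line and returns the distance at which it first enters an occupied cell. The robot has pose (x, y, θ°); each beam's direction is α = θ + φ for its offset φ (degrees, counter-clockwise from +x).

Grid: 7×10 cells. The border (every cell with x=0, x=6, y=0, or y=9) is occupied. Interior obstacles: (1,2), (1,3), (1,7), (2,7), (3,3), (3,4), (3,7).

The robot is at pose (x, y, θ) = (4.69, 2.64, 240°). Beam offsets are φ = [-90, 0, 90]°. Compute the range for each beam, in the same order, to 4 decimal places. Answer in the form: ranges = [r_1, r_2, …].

beam 1: φ=-90°, α=150°
  cosα=-0.8660 sinα=0.5000 | (4,2) | tMaxX 0.7967 tMaxY 0.7200 | tΔX 1.1547 tΔY 2.0000
    t=0.7200 [y] (4,3)
    t=0.7967 [x] (3,3) — stop
  → r_1 = 0.7967
beam 2: φ=0°, α=240°
  cosα=-0.5000 sinα=-0.8660 | (4,2) | tMaxX 1.3800 tMaxY 0.7390 | tΔX 2.0000 tΔY 1.1547
    t=0.7390 [y] (4,1)
    t=1.3800 [x] (3,1)
    t=1.8937 [y] (3,0) — stop
  → r_2 = 1.8937
beam 3: φ=90°, α=330°
  cosα=0.8660 sinα=-0.5000 | (4,2) | tMaxX 0.3580 tMaxY 1.2800 | tΔX 1.1547 tΔY 2.0000
    t=0.3580 [x] (5,2)
    t=1.2800 [y] (5,1)
    t=1.5127 [x] (6,1) — stop
  → r_3 = 1.5127

ranges = [0.7967, 1.8937, 1.5127]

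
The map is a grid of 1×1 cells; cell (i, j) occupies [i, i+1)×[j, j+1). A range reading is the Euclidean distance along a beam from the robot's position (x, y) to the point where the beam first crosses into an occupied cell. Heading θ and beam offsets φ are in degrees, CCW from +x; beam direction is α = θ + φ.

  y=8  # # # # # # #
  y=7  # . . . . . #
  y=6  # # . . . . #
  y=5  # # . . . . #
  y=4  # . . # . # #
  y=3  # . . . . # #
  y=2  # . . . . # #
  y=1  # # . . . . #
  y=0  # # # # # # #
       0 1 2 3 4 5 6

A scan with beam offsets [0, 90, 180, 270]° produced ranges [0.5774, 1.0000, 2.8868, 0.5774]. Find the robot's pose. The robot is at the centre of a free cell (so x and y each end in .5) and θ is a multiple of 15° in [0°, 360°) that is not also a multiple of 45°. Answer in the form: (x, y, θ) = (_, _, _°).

Candidates: 28 free-cell centres × 16 headings = 448 poses. Raycast each; keep the one whose scan matches to 4 dp.
  (5.5, 6.5, 240°): beam 1 = 6.3509 ≠ 0.5774 ✗
  (2.5, 7.5, 285°): beam 1 = 2.5882 ≠ 0.5774 ✗
  (1.5, 7.5, 75°): beam 1 = 0.5176 ≠ 0.5774 ✗
  (4.5, 3.5, 30°): beam 3 = 3.0000 ≠ 2.8868 ✗
  …
  (2.5, 1.5, 240°): r_1=0.5774, r_2=1.0000, r_3=2.8868, r_4=0.5774 — all match ✓
Only this pose fits every beam.

(x, y, θ) = (2.5, 1.5, 240°)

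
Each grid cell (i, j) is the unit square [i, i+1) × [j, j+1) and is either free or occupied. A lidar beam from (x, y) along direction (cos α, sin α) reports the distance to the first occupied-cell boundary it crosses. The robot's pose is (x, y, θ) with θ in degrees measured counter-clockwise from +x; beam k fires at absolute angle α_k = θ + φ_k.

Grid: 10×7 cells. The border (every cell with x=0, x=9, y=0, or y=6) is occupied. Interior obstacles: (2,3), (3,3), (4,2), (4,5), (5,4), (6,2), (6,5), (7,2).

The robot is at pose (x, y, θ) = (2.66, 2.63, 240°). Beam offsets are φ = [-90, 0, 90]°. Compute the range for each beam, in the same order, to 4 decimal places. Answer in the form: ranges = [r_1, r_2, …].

ranges = [0.7400, 1.8822, 3.2600]

beam 1: φ=-90°, α=150°
  cosα=-0.8660 sinα=0.5000 | (2,2) | tMaxX 0.7621 tMaxY 0.7400 | tΔX 1.1547 tΔY 2.0000
    t=0.7400 [y] (2,3) — stop
  → r_1 = 0.7400
beam 2: φ=0°, α=240°
  cosα=-0.5000 sinα=-0.8660 | (2,2) | tMaxX 1.3200 tMaxY 0.7275 | tΔX 2.0000 tΔY 1.1547
    t=0.7275 [y] (2,1)
    t=1.3200 [x] (1,1)
    t=1.8822 [y] (1,0) — stop
  → r_2 = 1.8822
beam 3: φ=90°, α=330°
  cosα=0.8660 sinα=-0.5000 | (2,2) | tMaxX 0.3926 tMaxY 1.2600 | tΔX 1.1547 tΔY 2.0000
    t=0.3926 [x] (3,2)
    t=1.2600 [y] (3,1)
    t=1.5473 [x] (4,1)
    t=2.7020 [x] (5,1)
    t=3.2600 [y] (5,0) — stop
  → r_3 = 3.2600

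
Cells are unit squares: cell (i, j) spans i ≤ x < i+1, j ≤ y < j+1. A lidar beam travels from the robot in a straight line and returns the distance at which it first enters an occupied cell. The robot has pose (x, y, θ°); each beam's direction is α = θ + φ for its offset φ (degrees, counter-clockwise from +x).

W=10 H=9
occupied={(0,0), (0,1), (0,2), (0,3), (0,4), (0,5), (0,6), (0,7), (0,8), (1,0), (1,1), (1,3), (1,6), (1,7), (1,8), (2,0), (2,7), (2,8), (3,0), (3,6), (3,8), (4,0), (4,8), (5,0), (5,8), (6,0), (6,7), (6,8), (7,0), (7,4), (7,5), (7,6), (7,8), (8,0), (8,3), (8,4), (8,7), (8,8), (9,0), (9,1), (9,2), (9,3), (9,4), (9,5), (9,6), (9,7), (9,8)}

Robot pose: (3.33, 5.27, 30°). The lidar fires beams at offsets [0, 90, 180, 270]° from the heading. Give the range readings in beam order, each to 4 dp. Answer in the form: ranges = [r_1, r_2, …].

ranges = [3.4600, 1.9976, 2.5400, 4.9306]

beam 1: φ=0°, α=30°
  direction (0.8660, 0.5000); cell (3,5); t to first gridline: x 0.7736, y 1.4600 (then +1.1547 / +2.0000)
    (4,5) via x @ 0.7736
    (4,6) via y @ 1.4600
    (5,6) via x @ 1.9283
    (6,6) via x @ 3.0831
    (6,7) via y @ 3.4600  # hit
  → r_1 = 3.4600
beam 2: φ=90°, α=120°
  direction (-0.5000, 0.8660); cell (3,5); t to first gridline: x 0.6600, y 0.8429 (then +2.0000 / +1.1547)
    (2,5) via x @ 0.6600
    (2,6) via y @ 0.8429
    (2,7) via y @ 1.9976  # hit
  → r_2 = 1.9976
beam 3: φ=180°, α=210°
  direction (-0.8660, -0.5000); cell (3,5); t to first gridline: x 0.3811, y 0.5400 (then +1.1547 / +2.0000)
    (2,5) via x @ 0.3811
    (2,4) via y @ 0.5400
    (1,4) via x @ 1.5358
    (1,3) via y @ 2.5400  # hit
  → r_3 = 2.5400
beam 4: φ=270°, α=300°
  direction (0.5000, -0.8660); cell (3,5); t to first gridline: x 1.3400, y 0.3118 (then +2.0000 / +1.1547)
    (3,4) via y @ 0.3118
    (4,4) via x @ 1.3400
    (4,3) via y @ 1.4665
    (4,2) via y @ 2.6212
    (5,2) via x @ 3.3400
    (5,1) via y @ 3.7759
    (5,0) via y @ 4.9306  # hit
  → r_4 = 4.9306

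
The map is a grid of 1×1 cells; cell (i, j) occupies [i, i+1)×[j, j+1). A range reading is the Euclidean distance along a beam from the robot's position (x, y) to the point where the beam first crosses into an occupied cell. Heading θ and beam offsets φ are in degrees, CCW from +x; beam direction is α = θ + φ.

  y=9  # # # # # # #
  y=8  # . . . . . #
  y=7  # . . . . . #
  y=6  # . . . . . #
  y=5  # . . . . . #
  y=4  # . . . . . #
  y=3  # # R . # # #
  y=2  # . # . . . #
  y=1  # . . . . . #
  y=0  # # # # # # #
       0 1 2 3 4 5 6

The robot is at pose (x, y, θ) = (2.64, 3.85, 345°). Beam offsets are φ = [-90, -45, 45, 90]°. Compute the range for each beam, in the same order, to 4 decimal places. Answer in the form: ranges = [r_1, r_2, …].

beam 1: φ=-90°, α=255°
  cosα=-0.2588 sinα=-0.9659 | (2,3) | tMaxX 2.4728 tMaxY 0.8800 | tΔX 3.8637 tΔY 1.0353
    t=0.8800 [y] (2,2) — stop
  → r_1 = 0.8800
beam 2: φ=-45°, α=300°
  cosα=0.5000 sinα=-0.8660 | (2,3) | tMaxX 0.7200 tMaxY 0.9815 | tΔX 2.0000 tΔY 1.1547
    t=0.7200 [x] (3,3)
    t=0.9815 [y] (3,2)
    t=2.1362 [y] (3,1)
    t=2.7200 [x] (4,1)
    t=3.2909 [y] (4,0) — stop
  → r_2 = 3.2909
beam 3: φ=45°, α=30°
  cosα=0.8660 sinα=0.5000 | (2,3) | tMaxX 0.4157 tMaxY 0.3000 | tΔX 1.1547 tΔY 2.0000
    t=0.3000 [y] (2,4)
    t=0.4157 [x] (3,4)
    t=1.5704 [x] (4,4)
    t=2.3000 [y] (4,5)
    t=2.7251 [x] (5,5)
    t=3.8798 [x] (6,5) — stop
  → r_3 = 3.8798
beam 4: φ=90°, α=75°
  cosα=0.2588 sinα=0.9659 | (2,3) | tMaxX 1.3909 tMaxY 0.1553 | tΔX 3.8637 tΔY 1.0353
    t=0.1553 [y] (2,4)
    t=1.1906 [y] (2,5)
    t=1.3909 [x] (3,5)
    t=2.2258 [y] (3,6)
    t=3.2611 [y] (3,7)
    t=4.2964 [y] (3,8)
    t=5.2546 [x] (4,8)
    t=5.3317 [y] (4,9) — stop
  → r_4 = 5.3317

ranges = [0.8800, 3.2909, 3.8798, 5.3317]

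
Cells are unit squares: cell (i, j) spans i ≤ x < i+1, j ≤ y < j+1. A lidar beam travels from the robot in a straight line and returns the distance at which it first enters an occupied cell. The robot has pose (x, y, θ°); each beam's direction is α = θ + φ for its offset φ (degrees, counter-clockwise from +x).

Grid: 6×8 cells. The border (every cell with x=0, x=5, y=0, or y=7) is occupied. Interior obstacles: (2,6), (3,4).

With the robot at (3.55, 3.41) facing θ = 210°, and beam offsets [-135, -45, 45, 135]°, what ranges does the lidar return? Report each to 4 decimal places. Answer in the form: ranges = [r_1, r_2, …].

beam 1: φ=-135°, α=75°
  direction (0.2588, 0.9659); cell (3,3); t to first gridline: x 1.7387, y 0.6108 (then +3.8637 / +1.0353)
    (3,4) via y @ 0.6108  # hit
  → r_1 = 0.6108
beam 2: φ=-45°, α=165°
  direction (-0.9659, 0.2588); cell (3,3); t to first gridline: x 0.5694, y 2.2796 (then +1.0353 / +3.8637)
    (2,3) via x @ 0.5694
    (1,3) via x @ 1.6047
    (1,4) via y @ 2.2796
    (0,4) via x @ 2.6400  # hit
  → r_2 = 2.6400
beam 3: φ=45°, α=255°
  direction (-0.2588, -0.9659); cell (3,3); t to first gridline: x 2.1250, y 0.4245 (then +3.8637 / +1.0353)
    (3,2) via y @ 0.4245
    (3,1) via y @ 1.4597
    (2,1) via x @ 2.1250
    (2,0) via y @ 2.4950  # hit
  → r_3 = 2.4950
beam 4: φ=135°, α=345°
  direction (0.9659, -0.2588); cell (3,3); t to first gridline: x 0.4659, y 1.5841 (then +1.0353 / +3.8637)
    (4,3) via x @ 0.4659
    (5,3) via x @ 1.5012  # hit
  → r_4 = 1.5012

ranges = [0.6108, 2.6400, 2.4950, 1.5012]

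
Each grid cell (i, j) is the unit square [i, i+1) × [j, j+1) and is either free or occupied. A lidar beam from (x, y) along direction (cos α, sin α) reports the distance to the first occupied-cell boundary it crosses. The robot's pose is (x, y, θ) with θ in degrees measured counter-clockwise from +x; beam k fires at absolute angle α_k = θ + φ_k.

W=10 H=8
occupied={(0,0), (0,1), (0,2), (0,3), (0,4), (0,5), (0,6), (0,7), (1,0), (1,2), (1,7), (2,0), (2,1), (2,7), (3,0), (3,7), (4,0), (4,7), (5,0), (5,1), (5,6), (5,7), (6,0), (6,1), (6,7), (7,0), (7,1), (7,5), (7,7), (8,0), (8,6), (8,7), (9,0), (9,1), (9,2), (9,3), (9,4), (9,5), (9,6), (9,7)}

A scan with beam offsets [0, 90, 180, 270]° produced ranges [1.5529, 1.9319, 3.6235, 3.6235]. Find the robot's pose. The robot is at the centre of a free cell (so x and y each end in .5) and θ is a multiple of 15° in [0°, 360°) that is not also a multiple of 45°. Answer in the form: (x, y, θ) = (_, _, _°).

Candidates: 40 free-cell centres × 16 headings = 640 poses. Raycast each; keep the one whose scan matches to 4 dp.
  (8.5, 5.5, 285°): beam 1 = 1.9319 ≠ 1.5529 ✗
  (4.5, 4.5, 285°): beam 1 = 2.5882 ≠ 1.5529 ✗
  (8.5, 4.5, 345°): beam 1 = 0.5176 ≠ 1.5529 ✗
  …
  (4.5, 2.5, 255°): r_1=1.5529, r_2=1.9319, r_3=3.6235, r_4=3.6235 — all match ✓
No second candidate reproduces the full scan.

(x, y, θ) = (4.5, 2.5, 255°)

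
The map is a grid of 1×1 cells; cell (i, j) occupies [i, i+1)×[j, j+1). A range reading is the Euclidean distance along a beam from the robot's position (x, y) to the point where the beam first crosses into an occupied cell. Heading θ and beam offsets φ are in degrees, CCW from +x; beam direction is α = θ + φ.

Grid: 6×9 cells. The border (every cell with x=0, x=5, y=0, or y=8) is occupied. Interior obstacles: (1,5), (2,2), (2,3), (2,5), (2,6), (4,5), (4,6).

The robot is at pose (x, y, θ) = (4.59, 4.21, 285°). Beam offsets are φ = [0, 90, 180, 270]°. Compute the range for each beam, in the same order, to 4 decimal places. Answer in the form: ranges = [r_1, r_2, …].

beam 1: φ=0°, α=285°
  cosα=0.2588 sinα=-0.9659 | (4,4) | tMaxX 1.5841 tMaxY 0.2174 | tΔX 3.8637 tΔY 1.0353
    t=0.2174 [y] (4,3)
    t=1.2527 [y] (4,2)
    t=1.5841 [x] (5,2) — stop
  → r_1 = 1.5841
beam 2: φ=90°, α=15°
  cosα=0.9659 sinα=0.2588 | (4,4) | tMaxX 0.4245 tMaxY 3.0523 | tΔX 1.0353 tΔY 3.8637
    t=0.4245 [x] (5,4) — stop
  → r_2 = 0.4245
beam 3: φ=180°, α=105°
  cosα=-0.2588 sinα=0.9659 | (4,4) | tMaxX 2.2796 tMaxY 0.8179 | tΔX 3.8637 tΔY 1.0353
    t=0.8179 [y] (4,5) — stop
  → r_3 = 0.8179
beam 4: φ=270°, α=195°
  cosα=-0.9659 sinα=-0.2588 | (4,4) | tMaxX 0.6108 tMaxY 0.8114 | tΔX 1.0353 tΔY 3.8637
    t=0.6108 [x] (3,4)
    t=0.8114 [y] (3,3)
    t=1.6461 [x] (2,3) — stop
  → r_4 = 1.6461

ranges = [1.5841, 0.4245, 0.8179, 1.6461]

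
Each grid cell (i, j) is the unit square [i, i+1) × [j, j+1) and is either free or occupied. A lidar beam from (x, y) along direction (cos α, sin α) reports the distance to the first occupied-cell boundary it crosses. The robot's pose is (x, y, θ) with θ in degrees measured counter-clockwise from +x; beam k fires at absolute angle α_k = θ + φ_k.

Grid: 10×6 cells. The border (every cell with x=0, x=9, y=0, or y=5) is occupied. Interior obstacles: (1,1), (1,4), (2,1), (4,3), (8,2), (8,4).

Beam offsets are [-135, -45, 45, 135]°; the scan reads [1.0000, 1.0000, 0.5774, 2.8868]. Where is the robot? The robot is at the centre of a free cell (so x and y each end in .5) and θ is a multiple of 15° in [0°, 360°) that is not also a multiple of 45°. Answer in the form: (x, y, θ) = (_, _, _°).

(x, y, θ) = (3.5, 4.5, 75°)

Enumerate (i+0.5, j+0.5, θ) over the 26 free cells and 16 admissible headings. For each, cast all 4 beams and compare to the given ranges.
  (1.5, 2.5, 255°): beam 2 = 0.5774 ≠ 1.0000 ✗
  (5.5, 3.5, 285°): beam 1 = 0.5774 ≠ 1.0000 ✗
  (5.5, 4.5, 165°): beam 2 = 0.5774 ≠ 1.0000 ✗
  …
  (3.5, 4.5, 75°): r_1=1.0000, r_2=1.0000, r_3=0.5774, r_4=2.8868 — all match ✓
Only this pose fits every beam.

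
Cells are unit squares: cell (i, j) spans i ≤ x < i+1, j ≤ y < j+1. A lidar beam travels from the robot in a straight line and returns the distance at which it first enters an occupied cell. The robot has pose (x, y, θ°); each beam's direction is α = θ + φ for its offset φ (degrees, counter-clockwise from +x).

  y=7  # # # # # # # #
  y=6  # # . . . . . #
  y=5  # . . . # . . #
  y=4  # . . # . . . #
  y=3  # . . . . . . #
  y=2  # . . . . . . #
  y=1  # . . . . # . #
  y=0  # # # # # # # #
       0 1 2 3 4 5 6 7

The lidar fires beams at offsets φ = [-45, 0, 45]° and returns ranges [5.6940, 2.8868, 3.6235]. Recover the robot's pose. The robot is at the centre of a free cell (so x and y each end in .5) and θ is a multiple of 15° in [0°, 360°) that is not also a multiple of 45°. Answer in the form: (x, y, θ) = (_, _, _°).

Enumerate (i+0.5, j+0.5, θ) over the 32 free cells and 16 admissible headings. For each, cast all 3 beams and compare to the given ranges.
  (4.5, 4.5, 105°): beam 1 = 0.5774 ≠ 5.6940 ✗
  (1.5, 4.5, 60°): beam 1 = 1.5529 ≠ 5.6940 ✗
  (6.5, 5.5, 285°): beam 1 = 5.1962 ≠ 5.6940 ✗
  (6.5, 1.5, 240°): beam 1 = 0.5176 ≠ 5.6940 ✗
  (6.5, 4.5, 15°): beam 1 = 0.5774 ≠ 5.6940 ✗
  …
  (4.5, 1.5, 120°): r_1=5.6940, r_2=2.8868, r_3=3.6235 — all match ✓
Only this pose fits every beam.

(x, y, θ) = (4.5, 1.5, 120°)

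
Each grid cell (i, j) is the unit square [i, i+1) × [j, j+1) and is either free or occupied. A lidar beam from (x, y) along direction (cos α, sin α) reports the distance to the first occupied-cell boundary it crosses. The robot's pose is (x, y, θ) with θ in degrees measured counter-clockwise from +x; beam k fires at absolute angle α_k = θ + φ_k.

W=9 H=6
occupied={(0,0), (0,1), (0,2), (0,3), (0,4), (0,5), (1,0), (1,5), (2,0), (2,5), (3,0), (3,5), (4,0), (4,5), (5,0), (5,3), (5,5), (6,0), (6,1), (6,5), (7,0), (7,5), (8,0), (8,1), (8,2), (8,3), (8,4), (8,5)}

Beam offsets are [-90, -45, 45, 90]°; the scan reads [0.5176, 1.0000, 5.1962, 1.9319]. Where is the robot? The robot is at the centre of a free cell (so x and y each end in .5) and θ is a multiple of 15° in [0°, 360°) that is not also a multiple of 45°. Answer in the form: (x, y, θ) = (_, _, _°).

(x, y, θ) = (1.5, 4.5, 285°)

The pose lattice has 26·16 = 416 candidates. Test each by forward raycasting.
  (2.5, 1.5, 60°): beam 1 = 1.0000 ≠ 0.5176 ✗
  (2.5, 4.5, 15°): beam 1 = 3.6235 ≠ 0.5176 ✗
  (7.5, 3.5, 75°): beam 2 = 0.5774 ≠ 1.0000 ✗
  (6.5, 2.5, 285°): beam 1 = 5.6940 ≠ 0.5176 ✗
  …
  (1.5, 4.5, 285°): r_1=0.5176, r_2=1.0000, r_3=5.1962, r_4=1.9319 — all match ✓
Only this pose fits every beam.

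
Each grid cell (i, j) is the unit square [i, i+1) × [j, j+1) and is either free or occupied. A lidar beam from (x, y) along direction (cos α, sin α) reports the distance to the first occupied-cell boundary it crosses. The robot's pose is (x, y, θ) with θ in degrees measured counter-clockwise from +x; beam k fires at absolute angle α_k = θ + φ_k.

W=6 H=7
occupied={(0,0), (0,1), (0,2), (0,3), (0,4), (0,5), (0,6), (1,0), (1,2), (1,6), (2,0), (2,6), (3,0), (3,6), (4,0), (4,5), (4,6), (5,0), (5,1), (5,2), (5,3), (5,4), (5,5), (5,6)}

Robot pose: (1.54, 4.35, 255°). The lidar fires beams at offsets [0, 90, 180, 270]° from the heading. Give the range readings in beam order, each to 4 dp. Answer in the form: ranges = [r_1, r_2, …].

beam 1: φ=0°, α=255°
  d=(-0.2588,-0.9659)  start (1,4)  tX=2.0864 tY=0.3623  stride 1/|dx|=3.8637 1/|dy|=1.0353
    cross y-line → (1,3), t=0.3623
    cross y-line → (1,2), t=1.3976 (wall)
  → r_1 = 1.3976
beam 2: φ=90°, α=345°
  d=(0.9659,-0.2588)  start (1,4)  tX=0.4762 tY=1.3523  stride 1/|dx|=1.0353 1/|dy|=3.8637
    cross x-line → (2,4), t=0.4762
    cross y-line → (2,3), t=1.3523
    cross x-line → (3,3), t=1.5115
    cross x-line → (4,3), t=2.5468
    cross x-line → (5,3), t=3.5821 (wall)
  → r_2 = 3.5821
beam 3: φ=180°, α=75°
  d=(0.2588,0.9659)  start (1,4)  tX=1.7773 tY=0.6729  stride 1/|dx|=3.8637 1/|dy|=1.0353
    cross y-line → (1,5), t=0.6729
    cross y-line → (1,6), t=1.7082 (wall)
  → r_3 = 1.7082
beam 4: φ=270°, α=165°
  d=(-0.9659,0.2588)  start (1,4)  tX=0.5590 tY=2.5114  stride 1/|dx|=1.0353 1/|dy|=3.8637
    cross x-line → (0,4), t=0.5590 (wall)
  → r_4 = 0.5590

ranges = [1.3976, 3.5821, 1.7082, 0.5590]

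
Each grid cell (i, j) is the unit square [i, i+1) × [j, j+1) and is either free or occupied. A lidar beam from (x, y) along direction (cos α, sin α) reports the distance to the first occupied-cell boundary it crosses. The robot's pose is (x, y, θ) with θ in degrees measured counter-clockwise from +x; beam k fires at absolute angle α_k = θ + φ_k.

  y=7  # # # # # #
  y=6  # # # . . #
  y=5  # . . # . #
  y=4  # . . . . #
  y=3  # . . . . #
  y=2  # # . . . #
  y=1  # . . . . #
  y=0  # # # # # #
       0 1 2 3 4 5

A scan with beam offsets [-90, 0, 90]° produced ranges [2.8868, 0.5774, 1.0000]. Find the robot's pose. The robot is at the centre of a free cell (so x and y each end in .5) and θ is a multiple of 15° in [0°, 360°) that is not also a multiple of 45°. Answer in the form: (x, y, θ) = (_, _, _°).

Candidates: 20 free-cell centres × 16 headings = 320 poses. Raycast each; keep the one whose scan matches to 4 dp.
  (4.5, 3.5, 75°): beam 1 = 0.5176 ≠ 2.8868 ✗
  (3.5, 1.5, 105°): beam 1 = 1.5529 ≠ 2.8868 ✗
  (4.5, 1.5, 30°): beam 1 = 0.5774 ≠ 2.8868 ✗
  …
  (4.5, 3.5, 330°): r_1=2.8868, r_2=0.5774, r_3=1.0000 — all match ✓
Unique over the lattice → pose = (4.5, 3.5, 330°).

(x, y, θ) = (4.5, 3.5, 330°)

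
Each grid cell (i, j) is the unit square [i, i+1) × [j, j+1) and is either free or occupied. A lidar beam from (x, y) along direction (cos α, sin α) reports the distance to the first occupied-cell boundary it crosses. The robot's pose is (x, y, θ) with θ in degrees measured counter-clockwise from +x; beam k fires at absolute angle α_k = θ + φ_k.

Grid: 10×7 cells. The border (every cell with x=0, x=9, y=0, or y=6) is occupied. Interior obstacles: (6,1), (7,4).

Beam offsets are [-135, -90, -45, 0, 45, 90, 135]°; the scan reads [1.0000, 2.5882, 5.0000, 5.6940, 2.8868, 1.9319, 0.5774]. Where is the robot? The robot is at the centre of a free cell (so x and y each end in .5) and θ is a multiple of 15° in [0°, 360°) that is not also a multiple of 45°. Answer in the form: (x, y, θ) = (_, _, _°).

(x, y, θ) = (1.5, 3.5, 15°)

Candidates: 38 free-cell centres × 16 headings = 608 poses. Raycast each; keep the one whose scan matches to 4 dp.
  (3.5, 5.5, 300°): beam 1 = 1.9319 ≠ 1.0000 ✗
  (4.5, 4.5, 60°): beam 1 = 3.6235 ≠ 1.0000 ✗
  (5.5, 5.5, 75°): beam 1 = 5.1962 ≠ 1.0000 ✗
  (1.5, 3.5, 165°): beam 1 = 5.0000 ≠ 1.0000 ✗
  …
  (1.5, 3.5, 15°): r_1=1.0000, r_2=2.5882, r_3=5.0000, r_4=5.6940, r_5=2.8868, r_6=1.9319, r_7=0.5774 — all match ✓
Only this pose fits every beam.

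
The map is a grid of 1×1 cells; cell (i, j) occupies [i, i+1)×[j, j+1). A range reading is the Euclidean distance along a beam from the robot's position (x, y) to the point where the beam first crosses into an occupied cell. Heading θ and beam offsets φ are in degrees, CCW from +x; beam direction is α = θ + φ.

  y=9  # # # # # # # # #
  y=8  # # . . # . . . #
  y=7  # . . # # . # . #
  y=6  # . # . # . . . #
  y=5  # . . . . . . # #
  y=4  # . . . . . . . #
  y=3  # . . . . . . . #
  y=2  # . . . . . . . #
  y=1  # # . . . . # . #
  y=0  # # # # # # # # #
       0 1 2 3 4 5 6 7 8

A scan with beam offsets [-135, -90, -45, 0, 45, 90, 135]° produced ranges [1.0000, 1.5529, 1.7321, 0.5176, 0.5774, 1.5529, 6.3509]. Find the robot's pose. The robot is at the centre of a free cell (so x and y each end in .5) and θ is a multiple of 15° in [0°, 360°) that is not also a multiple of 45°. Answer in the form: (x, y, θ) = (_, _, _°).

Enumerate (i+0.5, j+0.5, θ) over the 46 free cells and 16 admissible headings. For each, cast all 7 beams and compare to the given ranges.
  (4.5, 4.5, 345°): beam 1 = 4.0415 ≠ 1.0000 ✗
  (7.5, 3.5, 255°): beam 1 = 5.0000 ≠ 1.0000 ✗
  (2.5, 3.5, 240°): beam 1 = 4.6587 ≠ 1.0000 ✗
  (7.5, 6.5, 330°): beam 1 = 6.7293 ≠ 1.0000 ✗
  …
  (6.5, 6.5, 75°): r_1=1.0000, r_2=1.5529, r_3=1.7321, r_4=0.5176, r_5=0.5774, r_6=1.5529, r_7=6.3509 — all match ✓
Unique over the lattice → pose = (6.5, 6.5, 75°).

(x, y, θ) = (6.5, 6.5, 75°)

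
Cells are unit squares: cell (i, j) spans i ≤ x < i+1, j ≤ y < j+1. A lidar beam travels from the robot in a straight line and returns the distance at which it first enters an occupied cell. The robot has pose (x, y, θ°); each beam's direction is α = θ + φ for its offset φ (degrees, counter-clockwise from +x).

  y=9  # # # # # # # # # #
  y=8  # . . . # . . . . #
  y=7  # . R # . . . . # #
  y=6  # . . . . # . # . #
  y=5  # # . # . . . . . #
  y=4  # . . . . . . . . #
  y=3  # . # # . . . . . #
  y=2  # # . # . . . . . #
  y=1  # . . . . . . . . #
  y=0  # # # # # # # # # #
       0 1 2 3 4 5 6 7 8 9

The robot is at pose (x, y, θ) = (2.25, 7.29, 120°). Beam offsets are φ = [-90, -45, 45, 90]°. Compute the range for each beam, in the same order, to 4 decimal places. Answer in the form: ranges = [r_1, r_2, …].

beam 1: φ=-90°, α=30°
  cosα=0.8660 sinα=0.5000 | (2,7) | tMaxX 0.8660 tMaxY 1.4200 | tΔX 1.1547 tΔY 2.0000
    t=0.8660 [x] (3,7) — stop
  → r_1 = 0.8660
beam 2: φ=-45°, α=75°
  cosα=0.2588 sinα=0.9659 | (2,7) | tMaxX 2.8978 tMaxY 0.7350 | tΔX 3.8637 tΔY 1.0353
    t=0.7350 [y] (2,8)
    t=1.7703 [y] (2,9) — stop
  → r_2 = 1.7703
beam 3: φ=45°, α=165°
  cosα=-0.9659 sinα=0.2588 | (2,7) | tMaxX 0.2588 tMaxY 2.7432 | tΔX 1.0353 tΔY 3.8637
    t=0.2588 [x] (1,7)
    t=1.2941 [x] (0,7) — stop
  → r_3 = 1.2941
beam 4: φ=90°, α=210°
  cosα=-0.8660 sinα=-0.5000 | (2,7) | tMaxX 0.2887 tMaxY 0.5800 | tΔX 1.1547 tΔY 2.0000
    t=0.2887 [x] (1,7)
    t=0.5800 [y] (1,6)
    t=1.4434 [x] (0,6) — stop
  → r_4 = 1.4434

ranges = [0.8660, 1.7703, 1.2941, 1.4434]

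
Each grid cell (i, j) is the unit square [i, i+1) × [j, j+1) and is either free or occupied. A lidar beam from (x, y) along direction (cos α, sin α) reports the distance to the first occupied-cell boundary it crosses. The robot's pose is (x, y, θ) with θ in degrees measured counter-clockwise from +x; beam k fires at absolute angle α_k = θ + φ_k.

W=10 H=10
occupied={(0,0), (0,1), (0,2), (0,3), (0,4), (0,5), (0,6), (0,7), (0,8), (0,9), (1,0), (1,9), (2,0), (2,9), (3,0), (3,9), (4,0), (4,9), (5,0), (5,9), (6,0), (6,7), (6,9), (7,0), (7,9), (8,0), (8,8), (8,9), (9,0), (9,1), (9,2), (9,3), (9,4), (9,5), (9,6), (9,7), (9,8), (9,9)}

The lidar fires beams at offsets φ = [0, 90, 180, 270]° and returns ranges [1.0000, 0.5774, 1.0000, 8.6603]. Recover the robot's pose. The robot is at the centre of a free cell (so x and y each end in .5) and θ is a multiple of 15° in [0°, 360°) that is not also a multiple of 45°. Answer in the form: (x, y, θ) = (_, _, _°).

(x, y, θ) = (5.5, 8.5, 330°)

Enumerate (i+0.5, j+0.5, θ) over the 62 free cells and 16 admissible headings. For each, cast all 4 beams and compare to the given ranges.
  (8.5, 7.5, 345°): beam 1 = 0.5176 ≠ 1.0000 ✗
  (5.5, 6.5, 30°): beam 2 = 2.8868 ≠ 0.5774 ✗
  (6.5, 3.5, 105°): beam 1 = 5.6940 ≠ 1.0000 ✗
  (2.5, 1.5, 60°): beam 1 = 7.0000 ≠ 1.0000 ✗
  (2.5, 5.5, 165°): beam 1 = 1.5529 ≠ 1.0000 ✗
  …
  (5.5, 8.5, 330°): r_1=1.0000, r_2=0.5774, r_3=1.0000, r_4=8.6603 — all match ✓
Only this pose fits every beam.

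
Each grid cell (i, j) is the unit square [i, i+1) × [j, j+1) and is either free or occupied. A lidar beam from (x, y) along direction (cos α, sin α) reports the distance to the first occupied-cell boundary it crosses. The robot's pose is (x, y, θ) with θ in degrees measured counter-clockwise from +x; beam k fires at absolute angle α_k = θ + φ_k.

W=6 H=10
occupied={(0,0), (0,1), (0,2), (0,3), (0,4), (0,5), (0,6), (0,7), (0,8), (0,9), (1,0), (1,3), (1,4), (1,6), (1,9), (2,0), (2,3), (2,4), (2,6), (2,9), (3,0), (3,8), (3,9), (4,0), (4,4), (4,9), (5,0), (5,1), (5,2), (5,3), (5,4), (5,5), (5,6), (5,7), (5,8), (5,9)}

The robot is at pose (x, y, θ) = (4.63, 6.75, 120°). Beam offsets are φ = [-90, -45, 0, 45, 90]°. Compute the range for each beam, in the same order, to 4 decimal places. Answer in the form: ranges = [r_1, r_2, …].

beam 1: φ=-90°, α=30°
  d=(0.8660,0.5000)  start (4,6)  tX=0.4272 tY=0.5000  stride 1/|dx|=1.1547 1/|dy|=2.0000
    cross x-line → (5,6), t=0.4272 (wall)
  → r_1 = 0.4272
beam 2: φ=-45°, α=75°
  d=(0.2588,0.9659)  start (4,6)  tX=1.4296 tY=0.2588  stride 1/|dx|=3.8637 1/|dy|=1.0353
    cross y-line → (4,7), t=0.2588
    cross y-line → (4,8), t=1.2941
    cross x-line → (5,8), t=1.4296 (wall)
  → r_2 = 1.4296
beam 3: φ=0°, α=120°
  d=(-0.5000,0.8660)  start (4,6)  tX=1.2600 tY=0.2887  stride 1/|dx|=2.0000 1/|dy|=1.1547
    cross y-line → (4,7), t=0.2887
    cross x-line → (3,7), t=1.2600
    cross y-line → (3,8), t=1.4434 (wall)
  → r_3 = 1.4434
beam 4: φ=45°, α=165°
  d=(-0.9659,0.2588)  start (4,6)  tX=0.6522 tY=0.9659  stride 1/|dx|=1.0353 1/|dy|=3.8637
    cross x-line → (3,6), t=0.6522
    cross y-line → (3,7), t=0.9659
    cross x-line → (2,7), t=1.6875
    cross x-line → (1,7), t=2.7228
    cross x-line → (0,7), t=3.7581 (wall)
  → r_4 = 3.7581
beam 5: φ=90°, α=210°
  d=(-0.8660,-0.5000)  start (4,6)  tX=0.7275 tY=1.5000  stride 1/|dx|=1.1547 1/|dy|=2.0000
    cross x-line → (3,6), t=0.7275
    cross y-line → (3,5), t=1.5000
    cross x-line → (2,5), t=1.8822
    cross x-line → (1,5), t=3.0369
    cross y-line → (1,4), t=3.5000 (wall)
  → r_5 = 3.5000

ranges = [0.4272, 1.4296, 1.4434, 3.7581, 3.5000]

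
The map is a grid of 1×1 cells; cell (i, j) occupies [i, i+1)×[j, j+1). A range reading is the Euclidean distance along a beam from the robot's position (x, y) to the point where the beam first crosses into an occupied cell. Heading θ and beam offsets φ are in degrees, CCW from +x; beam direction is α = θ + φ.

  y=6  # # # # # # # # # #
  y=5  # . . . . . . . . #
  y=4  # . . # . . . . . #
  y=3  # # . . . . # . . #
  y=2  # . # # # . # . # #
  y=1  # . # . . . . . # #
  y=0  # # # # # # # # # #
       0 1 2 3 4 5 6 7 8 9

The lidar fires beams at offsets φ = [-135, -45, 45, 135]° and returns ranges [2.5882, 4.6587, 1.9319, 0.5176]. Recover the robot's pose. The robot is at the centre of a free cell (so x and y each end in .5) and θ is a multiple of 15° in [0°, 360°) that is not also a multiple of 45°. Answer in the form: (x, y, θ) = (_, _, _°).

(x, y, θ) = (5.5, 1.5, 150°)

Enumerate (i+0.5, j+0.5, θ) over the 30 free cells and 16 admissible headings. For each, cast all 4 beams and compare to the given ranges.
  (5.5, 2.5, 30°): beam 1 = 1.5529 ≠ 2.5882 ✗
  (8.5, 4.5, 60°): beam 1 = 1.5529 ≠ 2.5882 ✗
  (1.5, 4.5, 60°): beam 1 = 0.5176 ≠ 2.5882 ✗
  (2.5, 3.5, 75°): beam 1 = 0.5774 ≠ 2.5882 ✗
  …
  (5.5, 1.5, 150°): r_1=2.5882, r_2=4.6587, r_3=1.9319, r_4=0.5176 — all match ✓
No second candidate reproduces the full scan.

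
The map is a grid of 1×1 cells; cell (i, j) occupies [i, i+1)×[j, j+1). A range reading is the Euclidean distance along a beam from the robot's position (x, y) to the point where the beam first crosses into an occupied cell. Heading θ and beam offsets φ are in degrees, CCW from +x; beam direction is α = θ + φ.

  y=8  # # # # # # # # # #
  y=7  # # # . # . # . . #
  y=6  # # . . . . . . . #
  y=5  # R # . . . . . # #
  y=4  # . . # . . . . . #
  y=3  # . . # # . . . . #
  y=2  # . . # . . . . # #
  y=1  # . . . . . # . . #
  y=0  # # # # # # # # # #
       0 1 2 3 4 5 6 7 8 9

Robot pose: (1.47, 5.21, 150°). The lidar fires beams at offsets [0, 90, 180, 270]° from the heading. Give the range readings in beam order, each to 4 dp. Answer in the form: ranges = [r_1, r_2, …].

beam 1: φ=0°, α=150°
  d=(-0.8660,0.5000)  start (1,5)  tX=0.5427 tY=1.5800  stride 1/|dx|=1.1547 1/|dy|=2.0000
    cross x-line → (0,5), t=0.5427 (wall)
  → r_1 = 0.5427
beam 2: φ=90°, α=240°
  d=(-0.5000,-0.8660)  start (1,5)  tX=0.9400 tY=0.2425  stride 1/|dx|=2.0000 1/|dy|=1.1547
    cross y-line → (1,4), t=0.2425
    cross x-line → (0,4), t=0.9400 (wall)
  → r_2 = 0.9400
beam 3: φ=180°, α=330°
  d=(0.8660,-0.5000)  start (1,5)  tX=0.6120 tY=0.4200  stride 1/|dx|=1.1547 1/|dy|=2.0000
    cross y-line → (1,4), t=0.4200
    cross x-line → (2,4), t=0.6120
    cross x-line → (3,4), t=1.7667 (wall)
  → r_3 = 1.7667
beam 4: φ=270°, α=60°
  d=(0.5000,0.8660)  start (1,5)  tX=1.0600 tY=0.9122  stride 1/|dx|=2.0000 1/|dy|=1.1547
    cross y-line → (1,6), t=0.9122 (wall)
  → r_4 = 0.9122

ranges = [0.5427, 0.9400, 1.7667, 0.9122]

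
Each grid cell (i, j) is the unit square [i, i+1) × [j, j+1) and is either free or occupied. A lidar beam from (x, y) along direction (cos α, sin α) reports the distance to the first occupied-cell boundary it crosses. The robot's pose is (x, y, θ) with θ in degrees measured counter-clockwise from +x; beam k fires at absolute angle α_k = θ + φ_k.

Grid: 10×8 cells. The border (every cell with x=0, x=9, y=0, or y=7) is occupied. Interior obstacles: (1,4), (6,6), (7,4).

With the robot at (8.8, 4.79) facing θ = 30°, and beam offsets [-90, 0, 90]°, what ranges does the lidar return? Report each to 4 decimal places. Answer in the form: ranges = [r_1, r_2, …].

beam 1: φ=-90°, α=300°
  direction (0.5000, -0.8660); cell (8,4); t to first gridline: x 0.4000, y 0.9122 (then +2.0000 / +1.1547)
    (9,4) via x @ 0.4000  # hit
  → r_1 = 0.4000
beam 2: φ=0°, α=30°
  direction (0.8660, 0.5000); cell (8,4); t to first gridline: x 0.2309, y 0.4200 (then +1.1547 / +2.0000)
    (9,4) via x @ 0.2309  # hit
  → r_2 = 0.2309
beam 3: φ=90°, α=120°
  direction (-0.5000, 0.8660); cell (8,4); t to first gridline: x 1.6000, y 0.2425 (then +2.0000 / +1.1547)
    (8,5) via y @ 0.2425
    (8,6) via y @ 1.3972
    (7,6) via x @ 1.6000
    (7,7) via y @ 2.5519  # hit
  → r_3 = 2.5519

ranges = [0.4000, 0.2309, 2.5519]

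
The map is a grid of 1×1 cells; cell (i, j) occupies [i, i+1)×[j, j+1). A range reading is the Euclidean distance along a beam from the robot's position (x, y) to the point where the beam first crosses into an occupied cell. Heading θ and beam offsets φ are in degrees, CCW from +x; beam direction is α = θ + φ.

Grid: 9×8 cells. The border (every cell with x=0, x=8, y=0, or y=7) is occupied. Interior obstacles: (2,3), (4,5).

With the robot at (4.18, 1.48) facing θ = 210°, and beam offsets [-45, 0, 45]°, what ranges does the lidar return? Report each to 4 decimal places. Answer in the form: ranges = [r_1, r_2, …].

beam 1: φ=-45°, α=165°
  dir = (cos 165°, sin 165°) = (-0.9659, 0.2588); from cell (4,1)
  next x-line at t=0.1863, next y-line at t=2.0091; Δt_x=1.0353, Δt_y=3.8637
    x: enter (3,1) at t=0.1863
    x: enter (2,1) at t=1.2216
    y: enter (2,2) at t=2.0091
    x: enter (1,2) at t=2.2569
    x: enter (0,2) at t=3.2922 ← occupied
  → r_1 = 3.2922
beam 2: φ=0°, α=210°
  dir = (cos 210°, sin 210°) = (-0.8660, -0.5000); from cell (4,1)
  next x-line at t=0.2078, next y-line at t=0.9600; Δt_x=1.1547, Δt_y=2.0000
    x: enter (3,1) at t=0.2078
    y: enter (3,0) at t=0.9600 ← occupied
  → r_2 = 0.9600
beam 3: φ=45°, α=255°
  dir = (cos 255°, sin 255°) = (-0.2588, -0.9659); from cell (4,1)
  next x-line at t=0.6955, next y-line at t=0.4969; Δt_x=3.8637, Δt_y=1.0353
    y: enter (4,0) at t=0.4969 ← occupied
  → r_3 = 0.4969

ranges = [3.2922, 0.9600, 0.4969]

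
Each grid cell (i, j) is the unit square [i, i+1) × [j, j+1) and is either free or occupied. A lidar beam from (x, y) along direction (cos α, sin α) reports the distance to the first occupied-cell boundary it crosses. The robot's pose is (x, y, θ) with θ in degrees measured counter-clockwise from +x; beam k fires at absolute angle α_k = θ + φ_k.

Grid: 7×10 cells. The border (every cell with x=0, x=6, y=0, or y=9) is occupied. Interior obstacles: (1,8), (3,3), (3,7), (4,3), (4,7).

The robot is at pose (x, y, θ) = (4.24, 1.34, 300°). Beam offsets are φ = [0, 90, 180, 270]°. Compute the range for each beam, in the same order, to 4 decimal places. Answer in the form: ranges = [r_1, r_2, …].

ranges = [0.3926, 2.0323, 1.9168, 0.6800]

beam 1: φ=0°, α=300°
  d=(0.5000,-0.8660)  start (4,1)  tX=1.5200 tY=0.3926  stride 1/|dx|=2.0000 1/|dy|=1.1547
    cross y-line → (4,0), t=0.3926 (wall)
  → r_1 = 0.3926
beam 2: φ=90°, α=30°
  d=(0.8660,0.5000)  start (4,1)  tX=0.8776 tY=1.3200  stride 1/|dx|=1.1547 1/|dy|=2.0000
    cross x-line → (5,1), t=0.8776
    cross y-line → (5,2), t=1.3200
    cross x-line → (6,2), t=2.0323 (wall)
  → r_2 = 2.0323
beam 3: φ=180°, α=120°
  d=(-0.5000,0.8660)  start (4,1)  tX=0.4800 tY=0.7621  stride 1/|dx|=2.0000 1/|dy|=1.1547
    cross x-line → (3,1), t=0.4800
    cross y-line → (3,2), t=0.7621
    cross y-line → (3,3), t=1.9168 (wall)
  → r_3 = 1.9168
beam 4: φ=270°, α=210°
  d=(-0.8660,-0.5000)  start (4,1)  tX=0.2771 tY=0.6800  stride 1/|dx|=1.1547 1/|dy|=2.0000
    cross x-line → (3,1), t=0.2771
    cross y-line → (3,0), t=0.6800 (wall)
  → r_4 = 0.6800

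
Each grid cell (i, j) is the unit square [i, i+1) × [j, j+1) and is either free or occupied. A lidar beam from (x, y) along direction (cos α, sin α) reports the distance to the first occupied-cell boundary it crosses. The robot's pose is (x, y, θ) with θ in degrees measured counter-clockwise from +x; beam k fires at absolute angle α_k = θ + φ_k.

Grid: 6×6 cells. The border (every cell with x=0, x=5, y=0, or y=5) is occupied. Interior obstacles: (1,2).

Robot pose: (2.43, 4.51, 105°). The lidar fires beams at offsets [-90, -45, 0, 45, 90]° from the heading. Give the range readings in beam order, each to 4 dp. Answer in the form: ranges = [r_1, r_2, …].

ranges = [1.8932, 0.5658, 0.5073, 0.9800, 1.4804]

beam 1: φ=-90°, α=15°
  cosα=0.9659 sinα=0.2588 | (2,4) | tMaxX 0.5901 tMaxY 1.8932 | tΔX 1.0353 tΔY 3.8637
    t=0.5901 [x] (3,4)
    t=1.6254 [x] (4,4)
    t=1.8932 [y] (4,5) — stop
  → r_1 = 1.8932
beam 2: φ=-45°, α=60°
  cosα=0.5000 sinα=0.8660 | (2,4) | tMaxX 1.1400 tMaxY 0.5658 | tΔX 2.0000 tΔY 1.1547
    t=0.5658 [y] (2,5) — stop
  → r_2 = 0.5658
beam 3: φ=0°, α=105°
  cosα=-0.2588 sinα=0.9659 | (2,4) | tMaxX 1.6614 tMaxY 0.5073 | tΔX 3.8637 tΔY 1.0353
    t=0.5073 [y] (2,5) — stop
  → r_3 = 0.5073
beam 4: φ=45°, α=150°
  cosα=-0.8660 sinα=0.5000 | (2,4) | tMaxX 0.4965 tMaxY 0.9800 | tΔX 1.1547 tΔY 2.0000
    t=0.4965 [x] (1,4)
    t=0.9800 [y] (1,5) — stop
  → r_4 = 0.9800
beam 5: φ=90°, α=195°
  cosα=-0.9659 sinα=-0.2588 | (2,4) | tMaxX 0.4452 tMaxY 1.9705 | tΔX 1.0353 tΔY 3.8637
    t=0.4452 [x] (1,4)
    t=1.4804 [x] (0,4) — stop
  → r_5 = 1.4804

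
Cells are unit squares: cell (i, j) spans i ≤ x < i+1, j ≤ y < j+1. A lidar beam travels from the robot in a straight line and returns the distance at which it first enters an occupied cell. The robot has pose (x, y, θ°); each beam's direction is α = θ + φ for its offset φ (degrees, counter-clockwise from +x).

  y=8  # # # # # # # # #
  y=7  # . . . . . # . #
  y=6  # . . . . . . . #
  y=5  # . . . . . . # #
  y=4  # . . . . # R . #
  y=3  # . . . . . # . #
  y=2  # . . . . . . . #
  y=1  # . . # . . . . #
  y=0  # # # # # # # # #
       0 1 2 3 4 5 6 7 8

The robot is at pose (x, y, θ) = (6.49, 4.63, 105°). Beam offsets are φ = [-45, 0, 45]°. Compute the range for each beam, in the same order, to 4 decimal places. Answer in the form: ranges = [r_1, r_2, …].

ranges = [1.0200, 3.4889, 0.5658]

beam 1: φ=-45°, α=60°
  d=(0.5000,0.8660)  start (6,4)  tX=1.0200 tY=0.4272  stride 1/|dx|=2.0000 1/|dy|=1.1547
    cross y-line → (6,5), t=0.4272
    cross x-line → (7,5), t=1.0200 (wall)
  → r_1 = 1.0200
beam 2: φ=0°, α=105°
  d=(-0.2588,0.9659)  start (6,4)  tX=1.8932 tY=0.3831  stride 1/|dx|=3.8637 1/|dy|=1.0353
    cross y-line → (6,5), t=0.3831
    cross y-line → (6,6), t=1.4183
    cross x-line → (5,6), t=1.8932
    cross y-line → (5,7), t=2.4536
    cross y-line → (5,8), t=3.4889 (wall)
  → r_2 = 3.4889
beam 3: φ=45°, α=150°
  d=(-0.8660,0.5000)  start (6,4)  tX=0.5658 tY=0.7400  stride 1/|dx|=1.1547 1/|dy|=2.0000
    cross x-line → (5,4), t=0.5658 (wall)
  → r_3 = 0.5658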